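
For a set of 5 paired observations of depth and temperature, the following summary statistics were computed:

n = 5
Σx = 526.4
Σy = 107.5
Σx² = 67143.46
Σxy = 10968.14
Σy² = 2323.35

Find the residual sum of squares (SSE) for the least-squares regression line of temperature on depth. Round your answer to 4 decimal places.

1.6836

Sxx = Σx² − (Σx)²/n = 67143.46 − 55419.392 = 11724.068
Sxy = Σxy − (Σx)(Σy)/n = 10968.14 − 11317.6 = -349.46
Syy = Σy² − (Σy)²/n = 2323.35 − 2311.25 = 12.1
b = Sxy/Sxx = -349.46/11724.068 = -0.029807
SSE = Syy − b·Sxy = 12.1 − (-0.029807)·(-349.46) = 1.683625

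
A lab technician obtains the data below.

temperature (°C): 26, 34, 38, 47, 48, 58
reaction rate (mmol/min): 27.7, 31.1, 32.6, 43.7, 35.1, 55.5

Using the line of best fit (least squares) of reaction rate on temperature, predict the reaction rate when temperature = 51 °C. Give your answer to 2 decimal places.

45.09

n = 6, Σx = 251, Σy = 225.7, Σxy = 9974.1, Σx² = 11153
Sxx = Σx² − (Σx)²/n = 11153 − 10500.166667 = 652.833333
Sxy = Σxy − (Σx)(Σy)/n = 9974.1 − 9441.783333 = 532.316667
b = Sxy/Sxx = 532.316667/652.833333 = 0.815394
a = ȳ − b·x̄ = 37.616667 − 0.815394·41.833333 = 3.505999
ŷ(51) = a + b·51 = 3.505999 + 0.815394·51 = 45.091116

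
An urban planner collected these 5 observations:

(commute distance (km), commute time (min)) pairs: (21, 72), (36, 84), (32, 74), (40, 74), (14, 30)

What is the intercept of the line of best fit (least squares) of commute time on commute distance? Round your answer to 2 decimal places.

22.01

n = 5, Σx = 143, Σy = 334, Σxy = 10284, Σx² = 4557
Sxx = Σx² − (Σx)²/n = 4557 − 4089.8 = 467.2
Sxy = Σxy − (Σx)(Σy)/n = 10284 − 9552.4 = 731.6
b = Sxy/Sxx = 731.6/467.2 = 1.565925
a = ȳ − b·x̄ = 66.8 − 1.565925·28.6 = 22.014555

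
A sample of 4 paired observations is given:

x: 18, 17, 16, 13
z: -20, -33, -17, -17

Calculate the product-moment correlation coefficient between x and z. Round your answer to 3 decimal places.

n = 4, Σx = 64, Σy = -87, Σxy = -1414, Σx² = 1038, Σy² = 2067
Sxx = Σx² − (Σx)²/n = 1038 − 1024 = 14
Sxy = Σxy − (Σx)(Σy)/n = -1414 − (-1392) = -22
Syy = Σy² − (Σy)²/n = 2067 − 1892.25 = 174.75
r = Sxy/√(Sxx·Syy) = -22/√(2446.5) = -22/49.462107 = -0.444785

-0.445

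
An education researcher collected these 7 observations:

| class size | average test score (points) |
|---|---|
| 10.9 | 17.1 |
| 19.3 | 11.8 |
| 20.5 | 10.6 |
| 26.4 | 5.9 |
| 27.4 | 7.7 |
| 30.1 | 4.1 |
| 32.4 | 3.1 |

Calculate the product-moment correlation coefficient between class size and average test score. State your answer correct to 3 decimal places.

-0.988

n = 7, Σx = 167, Σy = 60.3, Σxy = 1222.02, Σx² = 4315.04, Σy² = 664.53
Sxx = Σx² − (Σx)²/n = 4315.04 − 3984.142857 = 330.897143
Sxy = Σxy − (Σx)(Σy)/n = 1222.02 − 1438.585714 = -216.565714
Syy = Σy² − (Σy)²/n = 664.53 − 519.441429 = 145.088571
r = Sxy/√(Sxx·Syy) = -216.565714/√(48009.393747) = -216.565714/219.110460 = -0.988386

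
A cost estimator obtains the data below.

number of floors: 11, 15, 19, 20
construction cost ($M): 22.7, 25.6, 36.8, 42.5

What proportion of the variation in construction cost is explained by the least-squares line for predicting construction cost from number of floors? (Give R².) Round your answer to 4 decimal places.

n = 4, Σx = 65, Σy = 127.6, Σxy = 2182.9, Σx² = 1107, Σy² = 4331.14
Sxx = Σx² − (Σx)²/n = 1107 − 1056.25 = 50.75
Sxy = Σxy − (Σx)(Σy)/n = 2182.9 − 2073.5 = 109.4
Syy = Σy² − (Σy)²/n = 4331.14 − 4070.44 = 260.7
R² = Sxy²/(Sxx·Syy) = (109.4)²/(50.75·260.7) = 0.904602

0.9046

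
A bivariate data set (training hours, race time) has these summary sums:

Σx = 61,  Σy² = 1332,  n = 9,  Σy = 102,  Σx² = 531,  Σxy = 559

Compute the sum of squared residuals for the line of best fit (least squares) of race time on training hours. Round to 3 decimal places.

Sxx = Σx² − (Σx)²/n = 531 − 413.444444 = 117.555556
Sxy = Σxy − (Σx)(Σy)/n = 559 − 691.333333 = -132.333333
Syy = Σy² − (Σy)²/n = 1332 − 1156 = 176
b = Sxy/Sxx = -132.333333/117.555556 = -1.125709
SSE = Syy − b·Sxy = 176 − (-1.125709)·(-132.333333) = 27.031191

27.031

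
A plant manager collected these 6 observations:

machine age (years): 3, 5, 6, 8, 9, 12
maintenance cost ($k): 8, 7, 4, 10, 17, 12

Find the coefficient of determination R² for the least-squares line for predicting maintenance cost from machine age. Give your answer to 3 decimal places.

0.382

n = 6, Σx = 43, Σy = 58, Σxy = 460, Σx² = 359, Σy² = 662
Sxx = Σx² − (Σx)²/n = 359 − 308.166667 = 50.833333
Sxy = Σxy − (Σx)(Σy)/n = 460 − 415.666667 = 44.333333
Syy = Σy² − (Σy)²/n = 662 − 560.666667 = 101.333333
R² = Sxy²/(Sxx·Syy) = (44.333333)²/(50.833333·101.333333) = 0.381557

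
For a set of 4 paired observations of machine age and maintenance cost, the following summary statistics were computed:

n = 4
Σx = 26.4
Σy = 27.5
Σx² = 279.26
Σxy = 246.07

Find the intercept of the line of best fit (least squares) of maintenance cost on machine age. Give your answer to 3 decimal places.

Sxx = Σx² − (Σx)²/n = 279.26 − 174.24 = 105.02
Sxy = Σxy − (Σx)(Σy)/n = 246.07 − 181.5 = 64.57
b = Sxy/Sxx = 64.57/105.02 = 0.614835
a = ȳ − b·x̄ = 6.875 − 0.614835·6.6 = 2.817087

2.817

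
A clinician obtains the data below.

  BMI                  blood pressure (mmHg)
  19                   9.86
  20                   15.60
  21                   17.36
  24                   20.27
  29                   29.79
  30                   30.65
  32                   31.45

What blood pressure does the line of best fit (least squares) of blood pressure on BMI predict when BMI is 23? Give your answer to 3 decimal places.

n = 7, Σx = 175, Σy = 154.98, Σxy = 4140.19, Σx² = 4543
Sxx = Σx² − (Σx)²/n = 4543 − 4375 = 168
Sxy = Σxy − (Σx)(Σy)/n = 4140.19 − 3874.5 = 265.69
b = Sxy/Sxx = 265.69/168 = 1.581488
a = ȳ − b·x̄ = 22.14 − 1.581488·25 = -17.397202
ŷ(23) = a + b·23 = -17.397202 + 1.581488·23 = 18.977024

18.977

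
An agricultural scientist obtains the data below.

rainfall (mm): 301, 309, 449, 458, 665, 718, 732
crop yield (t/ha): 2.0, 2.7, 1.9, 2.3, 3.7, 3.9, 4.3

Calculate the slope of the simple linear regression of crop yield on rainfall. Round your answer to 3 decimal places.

n = 7, Σx = 3632, Σy = 20.8, Σxy = 11751.1, Σx² = 2091020
Sxx = Σx² − (Σx)²/n = 2091020 − 1884489.142857 = 206530.857143
Sxy = Σxy − (Σx)(Σy)/n = 11751.1 − 10792.228571 = 958.871429
b = Sxy/Sxx = 958.871429/206530.857143 = 0.004643

0.005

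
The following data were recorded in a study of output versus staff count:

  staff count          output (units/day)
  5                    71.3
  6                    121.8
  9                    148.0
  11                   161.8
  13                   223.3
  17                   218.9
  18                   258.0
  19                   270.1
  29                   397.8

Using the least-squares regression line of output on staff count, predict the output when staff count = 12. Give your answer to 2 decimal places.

n = 9, Σx = 127, Σy = 1871, Σxy = 32135.4, Σx² = 2247
Sxx = Σx² − (Σx)²/n = 2247 − 1792.111111 = 454.888889
Sxy = Σxy − (Σx)(Σy)/n = 32135.4 − 26401.888889 = 5733.511111
b = Sxy/Sxx = 5733.511111/454.888889 = 12.604201
a = ȳ − b·x̄ = 207.888889 − 12.604201·14.111111 = 30.029604
ŷ(12) = a + b·12 = 30.029604 + 12.604201·12 = 181.280020

181.28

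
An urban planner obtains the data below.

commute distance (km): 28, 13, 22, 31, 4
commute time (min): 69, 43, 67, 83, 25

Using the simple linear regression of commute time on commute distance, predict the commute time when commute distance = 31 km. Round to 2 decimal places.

n = 5, Σx = 98, Σy = 287, Σxy = 6638, Σx² = 2414
Sxx = Σx² − (Σx)²/n = 2414 − 1920.8 = 493.2
Sxy = Σxy − (Σx)(Σy)/n = 6638 − 5625.2 = 1012.8
b = Sxy/Sxx = 1012.8/493.2 = 2.053528
a = ȳ − b·x̄ = 57.4 − 2.053528·19.6 = 17.150852
ŷ(31) = a + b·31 = 17.150852 + 2.053528·31 = 80.810219

80.81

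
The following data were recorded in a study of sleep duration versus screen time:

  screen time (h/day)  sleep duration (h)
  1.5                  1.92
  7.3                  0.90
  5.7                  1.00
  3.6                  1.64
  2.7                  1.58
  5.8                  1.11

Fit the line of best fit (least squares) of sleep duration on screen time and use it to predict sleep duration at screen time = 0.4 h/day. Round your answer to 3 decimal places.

n = 6, Σx = 26.6, Σy = 8.15, Σxy = 31.758, Σx² = 141.92
Sxx = Σx² − (Σx)²/n = 141.92 − 117.926667 = 23.993333
Sxy = Σxy − (Σx)(Σy)/n = 31.758 − 36.131667 = -4.373667
b = Sxy/Sxx = -4.373667/23.993333 = -0.182287
a = ȳ − b·x̄ = 1.358333 − (-0.182287)·4.433333 = 2.166471
ŷ(0.4) = a + b·0.4 = 2.166471 + (-0.182287)·0.4 = 2.093557

2.094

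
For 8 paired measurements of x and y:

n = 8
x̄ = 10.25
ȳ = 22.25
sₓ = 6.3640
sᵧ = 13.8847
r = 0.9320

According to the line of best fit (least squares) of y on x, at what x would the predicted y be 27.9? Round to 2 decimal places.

b = r · sᵧ/sₓ = 0.932 · 13.8847/6.364 = 2.033397
a = ȳ − b·x̄ = 22.25 − 2.033397·10.25 = 1.407678
Set a + b·x = 27.9: x = (27.9 − 1.407678) / 2.033397 = 13.028601

13.03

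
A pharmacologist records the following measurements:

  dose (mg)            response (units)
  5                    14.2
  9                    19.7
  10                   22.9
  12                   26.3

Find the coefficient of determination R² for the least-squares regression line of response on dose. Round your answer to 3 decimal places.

n = 4, Σx = 36, Σy = 83.1, Σxy = 792.9, Σx² = 350, Σy² = 1805.83
Sxx = Σx² − (Σx)²/n = 350 − 324 = 26
Sxy = Σxy − (Σx)(Σy)/n = 792.9 − 747.9 = 45
Syy = Σy² − (Σy)²/n = 1805.83 − 1726.4025 = 79.4275
R² = Sxy²/(Sxx·Syy) = (45)²/(26·79.4275) = 0.980575

0.981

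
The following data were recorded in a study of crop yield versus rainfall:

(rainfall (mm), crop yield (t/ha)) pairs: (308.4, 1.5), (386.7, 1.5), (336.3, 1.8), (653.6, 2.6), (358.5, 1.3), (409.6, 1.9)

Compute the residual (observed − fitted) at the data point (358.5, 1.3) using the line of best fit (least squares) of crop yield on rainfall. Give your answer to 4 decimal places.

n = 6, Σx = 2453.1, Σy = 10.6, Σxy = 4591.64, Σx² = 1081232.51
Sxx = Σx² − (Σx)²/n = 1081232.51 − 1002949.935 = 78282.575
Sxy = Σxy − (Σx)(Σy)/n = 4591.64 − 4333.81 = 257.83
b = Sxy/Sxx = 257.83/78282.575 = 0.003294
a = ȳ − b·x̄ = 1.766667 − 0.003294·408.85 = 0.420086
ŷ(358.5) = 0.420086 + 0.003294·358.5 = 1.600835
residual = y − ŷ = 1.3 − 1.600835 = -0.300835

-0.3008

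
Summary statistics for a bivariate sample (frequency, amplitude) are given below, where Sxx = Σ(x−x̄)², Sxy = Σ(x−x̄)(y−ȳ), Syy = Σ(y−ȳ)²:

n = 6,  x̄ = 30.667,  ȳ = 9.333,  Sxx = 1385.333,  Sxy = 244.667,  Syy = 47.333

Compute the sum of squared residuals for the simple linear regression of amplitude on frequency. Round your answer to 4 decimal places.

4.1218

b = Sxy/Sxx = 244.667/1385.333 = 0.176612
SSE = Syy − b·Sxy = 47.333 − 0.176612·244.667 = 4.121771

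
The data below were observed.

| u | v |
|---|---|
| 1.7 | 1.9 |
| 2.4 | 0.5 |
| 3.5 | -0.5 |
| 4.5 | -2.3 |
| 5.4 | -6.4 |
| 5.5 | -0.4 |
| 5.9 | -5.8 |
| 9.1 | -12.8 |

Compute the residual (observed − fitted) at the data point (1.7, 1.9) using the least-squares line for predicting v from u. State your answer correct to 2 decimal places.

-0.75

n = 8, Σx = 38, Σy = -25.8, Σxy = -195.13, Σx² = 218.18
Sxx = Σx² − (Σx)²/n = 218.18 − 180.5 = 37.68
Sxy = Σxy − (Σx)(Σy)/n = -195.13 − (-122.55) = -72.58
b = Sxy/Sxx = -72.58/37.68 = -1.926221
a = ȳ − b·x̄ = -3.225 − (-1.926221)·4.75 = 5.924549
ŷ(1.7) = 5.924549 + (-1.926221)·1.7 = 2.649973
residual = y − ŷ = 1.9 − 2.649973 = -0.749973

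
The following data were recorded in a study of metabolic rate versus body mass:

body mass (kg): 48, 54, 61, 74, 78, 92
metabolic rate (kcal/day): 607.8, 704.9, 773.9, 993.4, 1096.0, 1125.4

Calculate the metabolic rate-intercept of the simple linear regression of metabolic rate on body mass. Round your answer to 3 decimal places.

15.090

n = 6, Σx = 407, Σy = 5301.4, Σxy = 376983.3, Σx² = 28965
Sxx = Σx² − (Σx)²/n = 28965 − 27608.166667 = 1356.833333
Sxy = Σxy − (Σx)(Σy)/n = 376983.3 − 359611.633333 = 17371.666667
b = Sxy/Sxx = 17371.666667/1356.833333 = 12.803095
a = ȳ − b·x̄ = 883.566667 − 12.803095·67.833333 = 15.090026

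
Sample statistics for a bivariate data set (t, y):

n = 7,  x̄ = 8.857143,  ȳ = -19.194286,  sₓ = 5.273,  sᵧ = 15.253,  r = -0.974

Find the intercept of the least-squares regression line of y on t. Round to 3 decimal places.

5.760

b = r · sᵧ/sₓ = -0.974 · 15.253/5.273 = -2.817452
a = ȳ − b·x̄ = -19.194286 − (-2.817452)·8.857143 = 5.760285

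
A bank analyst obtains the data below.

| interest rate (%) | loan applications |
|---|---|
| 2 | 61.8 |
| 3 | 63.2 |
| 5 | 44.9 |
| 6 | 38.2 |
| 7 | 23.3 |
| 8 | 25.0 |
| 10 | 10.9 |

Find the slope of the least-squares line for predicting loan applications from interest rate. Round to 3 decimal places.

-6.970

n = 7, Σx = 41, Σy = 267.3, Σxy = 1239, Σx² = 287
Sxx = Σx² − (Σx)²/n = 287 − 240.142857 = 46.857143
Sxy = Σxy − (Σx)(Σy)/n = 1239 − 1565.614286 = -326.614286
b = Sxy/Sxx = -326.614286/46.857143 = -6.970427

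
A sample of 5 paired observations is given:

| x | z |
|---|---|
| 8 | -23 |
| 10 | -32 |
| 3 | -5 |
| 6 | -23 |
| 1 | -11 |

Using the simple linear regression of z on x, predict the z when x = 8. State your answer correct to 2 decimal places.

-25.19

n = 5, Σx = 28, Σy = -94, Σxy = -668, Σx² = 210
Sxx = Σx² − (Σx)²/n = 210 − 156.8 = 53.2
Sxy = Σxy − (Σx)(Σy)/n = -668 − (-526.4) = -141.6
b = Sxy/Sxx = -141.6/53.2 = -2.661654
a = ȳ − b·x̄ = -18.8 − (-2.661654)·5.6 = -3.894737
ŷ(8) = a + b·8 = -3.894737 + (-2.661654)·8 = -25.187970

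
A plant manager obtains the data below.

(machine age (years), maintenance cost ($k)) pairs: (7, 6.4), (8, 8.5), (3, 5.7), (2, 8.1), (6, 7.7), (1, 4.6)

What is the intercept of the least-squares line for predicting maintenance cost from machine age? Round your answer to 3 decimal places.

5.489

n = 6, Σx = 27, Σy = 41, Σxy = 196.9, Σx² = 163
Sxx = Σx² − (Σx)²/n = 163 − 121.5 = 41.5
Sxy = Σxy − (Σx)(Σy)/n = 196.9 − 184.5 = 12.4
b = Sxy/Sxx = 12.4/41.5 = 0.298795
a = ȳ − b·x̄ = 6.833333 − 0.298795·4.5 = 5.488755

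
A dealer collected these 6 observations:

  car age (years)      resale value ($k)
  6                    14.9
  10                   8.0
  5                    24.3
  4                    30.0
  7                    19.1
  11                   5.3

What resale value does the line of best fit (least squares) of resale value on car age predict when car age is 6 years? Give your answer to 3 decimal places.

20.696

n = 6, Σx = 43, Σy = 101.6, Σxy = 602.9, Σx² = 347
Sxx = Σx² − (Σx)²/n = 347 − 308.166667 = 38.833333
Sxy = Σxy − (Σx)(Σy)/n = 602.9 − 728.133333 = -125.233333
b = Sxy/Sxx = -125.233333/38.833333 = -3.224893
a = ȳ − b·x̄ = 16.933333 − (-3.224893)·7.166667 = 40.045064
ŷ(6) = a + b·6 = 40.045064 + (-3.224893)·6 = 20.695708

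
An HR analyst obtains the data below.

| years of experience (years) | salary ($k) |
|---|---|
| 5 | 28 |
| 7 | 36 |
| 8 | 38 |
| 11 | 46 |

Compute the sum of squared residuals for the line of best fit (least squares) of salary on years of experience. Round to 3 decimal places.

n = 4, Σx = 31, Σy = 148, Σxy = 1202, Σx² = 259, Σy² = 5640
Sxx = Σx² − (Σx)²/n = 259 − 240.25 = 18.75
Sxy = Σxy − (Σx)(Σy)/n = 1202 − 1147 = 55
Syy = Σy² − (Σy)²/n = 5640 − 5476 = 164
b = Sxy/Sxx = 55/18.75 = 2.933333
SSE = Syy − b·Sxy = 164 − 2.933333·55 = 2.666667

2.667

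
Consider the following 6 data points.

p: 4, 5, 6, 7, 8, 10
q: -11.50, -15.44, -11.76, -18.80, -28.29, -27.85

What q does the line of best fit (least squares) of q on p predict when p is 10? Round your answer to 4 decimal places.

n = 6, Σx = 40, Σy = -113.64, Σxy = -830.18, Σx² = 290
Sxx = Σx² − (Σx)²/n = 290 − 266.666667 = 23.333333
Sxy = Σxy − (Σx)(Σy)/n = -830.18 − (-757.6) = -72.58
b = Sxy/Sxx = -72.58/23.333333 = -3.110571
a = ȳ − b·x̄ = -18.94 − (-3.110571)·6.666667 = 1.797143
ŷ(10) = a + b·10 = 1.797143 + (-3.110571)·10 = -29.308571

-29.3086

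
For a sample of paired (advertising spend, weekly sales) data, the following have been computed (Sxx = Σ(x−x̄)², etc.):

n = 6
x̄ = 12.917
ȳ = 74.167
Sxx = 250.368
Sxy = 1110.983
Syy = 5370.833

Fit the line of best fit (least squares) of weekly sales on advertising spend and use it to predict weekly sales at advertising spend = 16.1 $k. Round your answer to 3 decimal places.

b = Sxy/Sxx = 1110.983/250.368 = 4.437400
a = ȳ − b·x̄ = 74.167 − 4.437400·12.917 = 16.849102
ŷ(16.1) = a + b·16.1 = 16.849102 + 4.437400·16.1 = 88.291245

88.291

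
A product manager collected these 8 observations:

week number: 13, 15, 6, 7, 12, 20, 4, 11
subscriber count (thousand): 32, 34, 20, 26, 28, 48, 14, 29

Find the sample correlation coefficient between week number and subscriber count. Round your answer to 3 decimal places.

0.969

n = 8, Σx = 88, Σy = 231, Σxy = 2899, Σx² = 1160, Σy² = 7381
Sxx = Σx² − (Σx)²/n = 1160 − 968 = 192
Sxy = Σxy − (Σx)(Σy)/n = 2899 − 2541 = 358
Syy = Σy² − (Σy)²/n = 7381 − 6670.125 = 710.875
r = Sxy/√(Sxx·Syy) = 358/√(136488) = 358/369.442824 = 0.969027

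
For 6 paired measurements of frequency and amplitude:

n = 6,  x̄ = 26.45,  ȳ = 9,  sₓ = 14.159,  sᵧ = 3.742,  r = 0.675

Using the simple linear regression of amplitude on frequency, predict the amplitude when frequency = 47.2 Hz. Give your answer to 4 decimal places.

b = r · sᵧ/sₓ = 0.675 · 3.742/14.159 = 0.178392
a = ȳ − b·x̄ = 9 − 0.178392·26.45 = 4.281536
ŷ(47.2) = a + b·47.2 = 4.281536 + 0.178392·47.2 = 12.701631

12.7016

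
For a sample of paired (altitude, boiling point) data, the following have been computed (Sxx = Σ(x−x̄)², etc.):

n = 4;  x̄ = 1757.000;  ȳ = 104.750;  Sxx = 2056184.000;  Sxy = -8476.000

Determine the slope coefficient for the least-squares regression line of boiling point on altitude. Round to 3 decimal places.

-0.004

b = Sxy/Sxx = -8476/2056184 = -0.004122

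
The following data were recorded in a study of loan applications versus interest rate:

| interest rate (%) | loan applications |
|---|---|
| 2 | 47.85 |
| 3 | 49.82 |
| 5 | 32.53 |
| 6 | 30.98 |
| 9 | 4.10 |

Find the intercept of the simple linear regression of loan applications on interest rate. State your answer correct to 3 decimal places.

65.691

n = 5, Σx = 25, Σy = 165.28, Σxy = 630.59, Σx² = 155
Sxx = Σx² − (Σx)²/n = 155 − 125 = 30
Sxy = Σxy − (Σx)(Σy)/n = 630.59 − 826.4 = -195.81
b = Sxy/Sxx = -195.81/30 = -6.527
a = ȳ − b·x̄ = 33.056 − (-6.527)·5 = 65.691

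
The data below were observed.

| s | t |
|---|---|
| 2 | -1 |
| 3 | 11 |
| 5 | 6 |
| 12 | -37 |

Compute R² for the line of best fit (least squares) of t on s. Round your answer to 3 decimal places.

n = 4, Σx = 22, Σy = -21, Σxy = -383, Σx² = 182, Σy² = 1527
Sxx = Σx² − (Σx)²/n = 182 − 121 = 61
Sxy = Σxy − (Σx)(Σy)/n = -383 − (-115.5) = -267.5
Syy = Σy² − (Σy)²/n = 1527 − 110.25 = 1416.75
R² = Sxy²/(Sxx·Syy) = (-267.5)²/(61·1416.75) = 0.827989

0.828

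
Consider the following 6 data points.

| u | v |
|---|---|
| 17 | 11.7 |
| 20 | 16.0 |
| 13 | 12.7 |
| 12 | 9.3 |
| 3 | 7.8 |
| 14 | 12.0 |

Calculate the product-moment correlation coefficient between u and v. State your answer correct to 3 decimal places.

0.875

n = 6, Σx = 79, Σy = 69.5, Σxy = 987, Σx² = 1207, Σy² = 845.51
Sxx = Σx² − (Σx)²/n = 1207 − 1040.166667 = 166.833333
Sxy = Σxy − (Σx)(Σy)/n = 987 − 915.083333 = 71.916667
Syy = Σy² − (Σy)²/n = 845.51 − 805.041667 = 40.468333
r = Sxy/√(Sxx·Syy) = 71.916667/√(6751.466944) = 71.916667/82.167311 = 0.875247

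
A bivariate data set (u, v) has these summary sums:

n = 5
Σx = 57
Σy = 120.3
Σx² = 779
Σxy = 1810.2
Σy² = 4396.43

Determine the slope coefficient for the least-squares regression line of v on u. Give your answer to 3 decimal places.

Sxx = Σx² − (Σx)²/n = 779 − 649.8 = 129.2
Sxy = Σxy − (Σx)(Σy)/n = 1810.2 − 1371.42 = 438.78
b = Sxy/Sxx = 438.78/129.2 = 3.396130

3.396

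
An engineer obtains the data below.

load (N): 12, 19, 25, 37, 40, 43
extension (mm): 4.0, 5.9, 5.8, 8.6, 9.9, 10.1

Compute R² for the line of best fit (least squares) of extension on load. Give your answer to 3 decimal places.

0.965

n = 6, Σx = 176, Σy = 44.3, Σxy = 1453.6, Σx² = 5948, Σy² = 358.43
Sxx = Σx² − (Σx)²/n = 5948 − 5162.666667 = 785.333333
Sxy = Σxy − (Σx)(Σy)/n = 1453.6 − 1299.466667 = 154.133333
Syy = Σy² − (Σy)²/n = 358.43 − 327.081667 = 31.348333
R² = Sxy²/(Sxx·Syy) = (154.133333)²/(785.333333·31.348333) = 0.964994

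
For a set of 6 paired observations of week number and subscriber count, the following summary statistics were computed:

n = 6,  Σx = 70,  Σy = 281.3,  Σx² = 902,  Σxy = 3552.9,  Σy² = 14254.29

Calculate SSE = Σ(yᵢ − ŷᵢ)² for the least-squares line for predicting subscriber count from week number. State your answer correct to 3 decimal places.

204.948

Sxx = Σx² − (Σx)²/n = 902 − 816.666667 = 85.333333
Sxy = Σxy − (Σx)(Σy)/n = 3552.9 − 3281.833333 = 271.066667
Syy = Σy² − (Σy)²/n = 14254.29 − 13188.281667 = 1066.008333
b = Sxy/Sxx = 271.066667/85.333333 = 3.176563
SSE = Syy − b·Sxy = 1066.008333 − 3.176563·271.066667 = 204.948125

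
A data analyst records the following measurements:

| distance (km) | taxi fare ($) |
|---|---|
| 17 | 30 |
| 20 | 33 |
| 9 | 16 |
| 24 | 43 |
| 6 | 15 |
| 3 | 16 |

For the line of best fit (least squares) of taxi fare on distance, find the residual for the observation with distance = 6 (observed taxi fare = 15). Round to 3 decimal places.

n = 6, Σx = 79, Σy = 153, Σxy = 2484, Σx² = 1391
Sxx = Σx² − (Σx)²/n = 1391 − 1040.166667 = 350.833333
Sxy = Σxy − (Σx)(Σy)/n = 2484 − 2014.5 = 469.5
b = Sxy/Sxx = 469.5/350.833333 = 1.338242
a = ȳ − b·x̄ = 25.5 − 1.338242·13.166667 = 7.879810
ŷ(6) = 7.879810 + 1.338242·6 = 15.909264
residual = y − ŷ = 15 − 15.909264 = -0.909264

-0.909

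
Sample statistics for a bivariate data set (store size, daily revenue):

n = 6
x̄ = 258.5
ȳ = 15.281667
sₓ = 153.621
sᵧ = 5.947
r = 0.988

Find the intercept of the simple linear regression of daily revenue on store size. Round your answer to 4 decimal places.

5.3947

b = r · sᵧ/sₓ = 0.988 · 5.947/153.621 = 0.038248
a = ȳ − b·x̄ = 15.281667 − 0.038248·258.5 = 5.394660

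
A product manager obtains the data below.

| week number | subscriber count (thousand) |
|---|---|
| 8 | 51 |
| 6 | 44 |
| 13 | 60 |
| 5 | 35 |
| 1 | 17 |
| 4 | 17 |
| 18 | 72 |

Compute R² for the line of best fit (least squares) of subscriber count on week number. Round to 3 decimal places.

n = 7, Σx = 55, Σy = 296, Σxy = 3008, Σx² = 635, Σy² = 15124
Sxx = Σx² − (Σx)²/n = 635 − 432.142857 = 202.857143
Sxy = Σxy − (Σx)(Σy)/n = 3008 − 2325.714286 = 682.285714
Syy = Σy² − (Σy)²/n = 15124 − 12516.571429 = 2607.428571
R² = Sxy²/(Sxx·Syy) = (682.285714)²/(202.857143·2607.428571) = 0.880096

0.880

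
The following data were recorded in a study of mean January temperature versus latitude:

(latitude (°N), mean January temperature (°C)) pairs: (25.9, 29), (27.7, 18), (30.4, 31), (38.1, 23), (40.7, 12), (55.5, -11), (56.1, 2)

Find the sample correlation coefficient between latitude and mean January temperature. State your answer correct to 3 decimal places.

n = 7, Σx = 274.4, Σy = 104, Σxy = 3058.5, Σx² = 11697.82, Σy² = 2924
Sxx = Σx² − (Σx)²/n = 11697.82 − 10756.48 = 941.34
Sxy = Σxy − (Σx)(Σy)/n = 3058.5 − 4076.8 = -1018.3
Syy = Σy² − (Σy)²/n = 2924 − 1545.142857 = 1378.857143
r = Sxy/√(Sxx·Syy) = -1018.3/√(1297973.382857) = -1018.3/1139.286348 = -0.893805

-0.894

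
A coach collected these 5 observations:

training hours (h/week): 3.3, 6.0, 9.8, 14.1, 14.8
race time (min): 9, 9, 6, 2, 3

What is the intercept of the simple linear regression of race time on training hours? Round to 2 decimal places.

11.88

n = 5, Σx = 48, Σy = 29, Σxy = 215.1, Σx² = 560.78
Sxx = Σx² − (Σx)²/n = 560.78 − 460.8 = 99.98
Sxy = Σxy − (Σx)(Σy)/n = 215.1 − 278.4 = -63.3
b = Sxy/Sxx = -63.3/99.98 = -0.633127
a = ȳ − b·x̄ = 5.8 − (-0.633127)·9.6 = 11.878016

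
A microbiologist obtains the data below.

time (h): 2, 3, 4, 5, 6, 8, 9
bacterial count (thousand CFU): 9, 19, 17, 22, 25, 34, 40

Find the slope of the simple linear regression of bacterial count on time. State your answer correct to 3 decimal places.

3.996

n = 7, Σx = 37, Σy = 166, Σxy = 1035, Σx² = 235
Sxx = Σx² − (Σx)²/n = 235 − 195.571429 = 39.428571
Sxy = Σxy − (Σx)(Σy)/n = 1035 − 877.428571 = 157.571429
b = Sxy/Sxx = 157.571429/39.428571 = 3.996377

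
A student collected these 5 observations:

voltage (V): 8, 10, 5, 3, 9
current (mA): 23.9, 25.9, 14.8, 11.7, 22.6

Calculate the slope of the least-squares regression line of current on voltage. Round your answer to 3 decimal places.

n = 5, Σx = 35, Σy = 98.9, Σxy = 762.7, Σx² = 279
Sxx = Σx² − (Σx)²/n = 279 − 245 = 34
Sxy = Σxy − (Σx)(Σy)/n = 762.7 − 692.3 = 70.4
b = Sxy/Sxx = 70.4/34 = 2.070588

2.071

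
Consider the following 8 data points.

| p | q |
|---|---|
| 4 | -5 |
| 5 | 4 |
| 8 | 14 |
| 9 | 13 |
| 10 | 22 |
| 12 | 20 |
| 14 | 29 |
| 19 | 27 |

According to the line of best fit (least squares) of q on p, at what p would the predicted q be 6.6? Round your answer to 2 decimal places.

5.91

n = 8, Σx = 81, Σy = 124, Σxy = 1608, Σx² = 987
Sxx = Σx² − (Σx)²/n = 987 − 820.125 = 166.875
Sxy = Σxy − (Σx)(Σy)/n = 1608 − 1255.5 = 352.5
b = Sxy/Sxx = 352.5/166.875 = 2.112360
a = ȳ − b·x̄ = 15.5 − 2.112360·10.125 = -5.887640
Set a + b·x = 6.6: x = (6.6 − (-5.887640)) / 2.112360 = 5.911702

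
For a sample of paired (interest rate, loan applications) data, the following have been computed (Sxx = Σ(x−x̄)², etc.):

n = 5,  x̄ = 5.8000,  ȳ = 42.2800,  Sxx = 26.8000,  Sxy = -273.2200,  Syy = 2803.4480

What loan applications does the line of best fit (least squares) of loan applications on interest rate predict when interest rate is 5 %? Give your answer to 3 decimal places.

b = Sxy/Sxx = -273.22/26.8 = -10.194776
a = ȳ − b·x̄ = 42.28 − (-10.194776)·5.8 = 101.409701
ŷ(5) = a + b·5 = 101.409701 + (-10.194776)·5 = 50.435821

50.436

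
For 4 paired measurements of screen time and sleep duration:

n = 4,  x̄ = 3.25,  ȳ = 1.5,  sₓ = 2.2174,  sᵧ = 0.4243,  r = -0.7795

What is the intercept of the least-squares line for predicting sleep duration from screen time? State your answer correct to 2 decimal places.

b = r · sᵧ/sₓ = -0.7795 · 0.4243/2.2174 = -0.149158
a = ȳ − b·x̄ = 1.5 − (-0.149158)·3.25 = 1.984762

1.98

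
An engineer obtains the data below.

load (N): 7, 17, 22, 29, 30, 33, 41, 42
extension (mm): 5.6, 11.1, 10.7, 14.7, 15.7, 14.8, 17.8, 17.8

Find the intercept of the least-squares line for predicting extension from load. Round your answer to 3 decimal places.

n = 8, Σx = 221, Σy = 108.2, Σxy = 3326.4, Σx² = 7097
Sxx = Σx² − (Σx)²/n = 7097 − 6105.125 = 991.875
Sxy = Σxy − (Σx)(Σy)/n = 3326.4 − 2989.025 = 337.375
b = Sxy/Sxx = 337.375/991.875 = 0.340139
a = ȳ − b·x̄ = 13.525 − 0.340139·27.625 = 4.128670

4.129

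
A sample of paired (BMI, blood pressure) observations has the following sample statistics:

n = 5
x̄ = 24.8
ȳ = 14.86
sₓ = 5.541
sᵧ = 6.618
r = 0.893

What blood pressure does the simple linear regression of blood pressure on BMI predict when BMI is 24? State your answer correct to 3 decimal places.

14.007

b = r · sᵧ/sₓ = 0.893 · 6.618/5.541 = 1.066572
a = ȳ − b·x̄ = 14.86 − 1.066572·24.8 = -11.590979
ŷ(24) = a + b·24 = -11.590979 + 1.066572·24 = 14.006743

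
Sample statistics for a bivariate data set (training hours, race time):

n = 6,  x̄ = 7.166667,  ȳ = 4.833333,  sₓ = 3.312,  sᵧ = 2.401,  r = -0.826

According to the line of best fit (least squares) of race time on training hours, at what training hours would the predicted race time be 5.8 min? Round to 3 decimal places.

b = r · sᵧ/sₓ = -0.826 · 2.401/3.312 = -0.598800
a = ȳ − b·x̄ = 4.833333 − (-0.598800)·7.166667 = 9.124734
Set a + b·x = 5.8: x = (5.8 − 9.124734) / (-0.598800) = 5.552327

5.552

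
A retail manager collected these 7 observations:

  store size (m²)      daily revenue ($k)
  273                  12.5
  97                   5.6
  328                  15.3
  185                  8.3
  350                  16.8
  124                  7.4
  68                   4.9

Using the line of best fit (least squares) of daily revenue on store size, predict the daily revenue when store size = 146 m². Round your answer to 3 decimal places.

n = 7, Σx = 1425, Σy = 70.8, Σxy = 17640.4, Σx² = 368247
Sxx = Σx² − (Σx)²/n = 368247 − 290089.285714 = 78157.714286
Sxy = Σxy − (Σx)(Σy)/n = 17640.4 − 14412.857143 = 3227.542857
b = Sxy/Sxx = 3227.542857/78157.714286 = 0.041295
a = ȳ − b·x̄ = 10.114286 − 0.041295·203.571429 = 1.707751
ŷ(146) = a + b·146 = 1.707751 + 0.041295·146 = 7.736859

7.737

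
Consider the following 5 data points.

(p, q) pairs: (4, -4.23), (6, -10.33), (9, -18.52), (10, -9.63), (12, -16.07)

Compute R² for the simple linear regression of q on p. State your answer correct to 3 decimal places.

n = 5, Σx = 41, Σy = -58.78, Σxy = -534.72, Σx² = 377, Σy² = 818.574
Sxx = Σx² − (Σx)²/n = 377 − 336.2 = 40.8
Sxy = Σxy − (Σx)(Σy)/n = -534.72 − (-481.996) = -52.724
Syy = Σy² − (Σy)²/n = 818.574 − 691.01768 = 127.55632
R² = Sxy²/(Sxx·Syy) = (-52.724)²/(40.8·127.55632) = 0.534139

0.534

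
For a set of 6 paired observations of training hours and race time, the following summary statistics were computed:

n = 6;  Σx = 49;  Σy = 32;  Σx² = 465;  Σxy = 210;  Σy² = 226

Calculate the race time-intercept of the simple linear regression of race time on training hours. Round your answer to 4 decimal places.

11.7995

Sxx = Σx² − (Σx)²/n = 465 − 400.166667 = 64.833333
Sxy = Σxy − (Σx)(Σy)/n = 210 − 261.333333 = -51.333333
b = Sxy/Sxx = -51.333333/64.833333 = -0.791774
a = ȳ − b·x̄ = 5.333333 − (-0.791774)·8.166667 = 11.799486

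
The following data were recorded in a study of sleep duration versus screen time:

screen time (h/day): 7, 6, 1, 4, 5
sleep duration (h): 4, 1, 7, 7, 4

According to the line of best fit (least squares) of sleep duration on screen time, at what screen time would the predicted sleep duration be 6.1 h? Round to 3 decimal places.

2.707

n = 5, Σx = 23, Σy = 23, Σxy = 89, Σx² = 127
Sxx = Σx² − (Σx)²/n = 127 − 105.8 = 21.2
Sxy = Σxy − (Σx)(Σy)/n = 89 − 105.8 = -16.8
b = Sxy/Sxx = -16.8/21.2 = -0.792453
a = ȳ − b·x̄ = 4.6 − (-0.792453)·4.6 = 8.245283
Set a + b·x = 6.1: x = (6.1 − 8.245283) / (-0.792453) = 2.707143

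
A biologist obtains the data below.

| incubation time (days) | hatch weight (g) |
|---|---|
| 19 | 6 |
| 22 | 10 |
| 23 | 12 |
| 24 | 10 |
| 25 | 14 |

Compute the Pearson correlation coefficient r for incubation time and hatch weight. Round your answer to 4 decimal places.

0.9078

n = 5, Σx = 113, Σy = 52, Σxy = 1200, Σx² = 2575, Σy² = 576
Sxx = Σx² − (Σx)²/n = 2575 − 2553.8 = 21.2
Sxy = Σxy − (Σx)(Σy)/n = 1200 − 1175.2 = 24.8
Syy = Σy² − (Σy)²/n = 576 − 540.8 = 35.2
r = Sxy/√(Sxx·Syy) = 24.8/√(746.24) = 24.8/27.317394 = 0.907846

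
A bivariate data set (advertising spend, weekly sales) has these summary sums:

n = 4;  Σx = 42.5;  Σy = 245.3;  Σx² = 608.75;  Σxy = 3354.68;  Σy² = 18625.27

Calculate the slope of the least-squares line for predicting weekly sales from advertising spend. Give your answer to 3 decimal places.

4.761

Sxx = Σx² − (Σx)²/n = 608.75 − 451.5625 = 157.1875
Sxy = Σxy − (Σx)(Σy)/n = 3354.68 − 2606.3125 = 748.3675
b = Sxy/Sxx = 748.3675/157.1875 = 4.760986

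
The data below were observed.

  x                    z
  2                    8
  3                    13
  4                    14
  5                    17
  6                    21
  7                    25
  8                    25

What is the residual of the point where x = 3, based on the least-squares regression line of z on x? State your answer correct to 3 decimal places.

n = 7, Σx = 35, Σy = 123, Σxy = 697, Σx² = 203
Sxx = Σx² − (Σx)²/n = 203 − 175 = 28
Sxy = Σxy − (Σx)(Σy)/n = 697 − 615 = 82
b = Sxy/Sxx = 82/28 = 2.928571
a = ȳ − b·x̄ = 17.571429 − 2.928571·5 = 2.928571
ŷ(3) = 2.928571 + 2.928571·3 = 11.714286
residual = y − ŷ = 13 − 11.714286 = 1.285714

1.286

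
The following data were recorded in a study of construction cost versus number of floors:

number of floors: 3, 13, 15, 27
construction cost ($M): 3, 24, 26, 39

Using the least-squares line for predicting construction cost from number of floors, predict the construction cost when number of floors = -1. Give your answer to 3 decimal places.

0.096

n = 4, Σx = 58, Σy = 92, Σxy = 1764, Σx² = 1132
Sxx = Σx² − (Σx)²/n = 1132 − 841 = 291
Sxy = Σxy − (Σx)(Σy)/n = 1764 − 1334 = 430
b = Sxy/Sxx = 430/291 = 1.477663
a = ȳ − b·x̄ = 23 − 1.477663·14.5 = 1.573883
ŷ(-1) = a + b·-1 = 1.573883 + 1.477663·(-1) = 0.096220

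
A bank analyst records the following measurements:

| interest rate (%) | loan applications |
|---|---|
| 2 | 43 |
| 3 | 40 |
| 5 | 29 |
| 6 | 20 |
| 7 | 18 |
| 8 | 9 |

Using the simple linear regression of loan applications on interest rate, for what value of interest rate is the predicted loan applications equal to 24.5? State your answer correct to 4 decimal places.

5.5186

n = 6, Σx = 31, Σy = 159, Σxy = 669, Σx² = 187
Sxx = Σx² − (Σx)²/n = 187 − 160.166667 = 26.833333
Sxy = Σxy − (Σx)(Σy)/n = 669 − 821.5 = -152.5
b = Sxy/Sxx = -152.5/26.833333 = -5.683230
a = ȳ − b·x̄ = 26.5 − (-5.683230)·5.166667 = 55.863354
Set a + b·x = 24.5: x = (24.5 − 55.863354) / (-5.683230) = 5.518579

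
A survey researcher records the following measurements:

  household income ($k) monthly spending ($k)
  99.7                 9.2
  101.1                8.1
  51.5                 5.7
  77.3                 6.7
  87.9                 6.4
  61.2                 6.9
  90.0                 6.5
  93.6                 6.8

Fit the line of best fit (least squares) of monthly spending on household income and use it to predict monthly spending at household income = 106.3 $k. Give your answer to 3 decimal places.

n = 8, Σx = 662.3, Σy = 56.3, Σxy = 4753.93, Σx² = 57121.65
Sxx = Σx² − (Σx)²/n = 57121.65 − 54830.16125 = 2291.48875
Sxy = Σxy − (Σx)(Σy)/n = 4753.93 − 4660.93625 = 92.99375
b = Sxy/Sxx = 92.99375/2291.48875 = 0.040582
a = ȳ − b·x̄ = 7.0375 − 0.040582·82.7875 = 3.677798
ŷ(106.3) = a + b·106.3 = 3.677798 + 0.040582·106.3 = 7.991690

7.992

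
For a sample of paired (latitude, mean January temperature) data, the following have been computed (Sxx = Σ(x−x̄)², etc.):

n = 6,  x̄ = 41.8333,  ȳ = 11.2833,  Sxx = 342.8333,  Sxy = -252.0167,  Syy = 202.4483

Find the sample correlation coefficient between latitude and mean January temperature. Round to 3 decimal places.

-0.957

r = Sxy/√(Sxx·Syy) = -252.0167/√(69406.018768) = -252.0167/263.450221 = -0.956601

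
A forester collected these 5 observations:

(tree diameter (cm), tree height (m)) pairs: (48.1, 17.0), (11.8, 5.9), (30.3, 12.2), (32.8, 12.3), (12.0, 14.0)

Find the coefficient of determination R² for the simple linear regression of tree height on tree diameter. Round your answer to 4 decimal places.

n = 5, Σx = 135, Σy = 61.4, Σxy = 1828.42, Σx² = 4590.78, Σy² = 819.94
Sxx = Σx² − (Σx)²/n = 4590.78 − 3645 = 945.78
Sxy = Σxy − (Σx)(Σy)/n = 1828.42 − 1657.8 = 170.62
Syy = Σy² − (Σy)²/n = 819.94 − 753.992 = 65.948
R² = Sxy²/(Sxx·Syy) = (170.62)²/(945.78·65.948) = 0.466733

0.4667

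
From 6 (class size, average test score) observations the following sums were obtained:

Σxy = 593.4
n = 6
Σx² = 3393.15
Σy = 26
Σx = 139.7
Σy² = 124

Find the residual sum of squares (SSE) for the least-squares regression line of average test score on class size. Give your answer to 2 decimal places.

10.31

Sxx = Σx² − (Σx)²/n = 3393.15 − 3252.681667 = 140.468333
Sxy = Σxy − (Σx)(Σy)/n = 593.4 − 605.366667 = -11.966667
Syy = Σy² − (Σy)²/n = 124 − 112.666667 = 11.333333
b = Sxy/Sxx = -11.966667/140.468333 = -0.085191
SSE = Syy − b·Sxy = 11.333333 − (-0.085191)·(-11.966667) = 10.313879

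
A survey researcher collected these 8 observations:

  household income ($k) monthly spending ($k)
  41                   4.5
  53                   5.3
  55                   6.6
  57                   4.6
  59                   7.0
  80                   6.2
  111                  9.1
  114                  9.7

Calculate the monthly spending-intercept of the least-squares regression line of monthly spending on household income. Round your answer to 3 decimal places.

2.107

n = 8, Σx = 570, Σy = 53, Σxy = 4115.5, Σx² = 45962
Sxx = Σx² − (Σx)²/n = 45962 − 40612.5 = 5349.5
Sxy = Σxy − (Σx)(Σy)/n = 4115.5 − 3776.25 = 339.25
b = Sxy/Sxx = 339.25/5349.5 = 0.063417
a = ȳ − b·x̄ = 6.625 − 0.063417·71.25 = 2.106529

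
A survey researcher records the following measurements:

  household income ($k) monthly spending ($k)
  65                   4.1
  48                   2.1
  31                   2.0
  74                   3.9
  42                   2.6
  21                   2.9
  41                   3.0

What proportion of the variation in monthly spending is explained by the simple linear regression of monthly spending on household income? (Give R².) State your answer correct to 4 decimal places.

0.4954

n = 7, Σx = 322, Σy = 20.6, Σxy = 1011, Σx² = 16852, Σy² = 64.6
Sxx = Σx² − (Σx)²/n = 16852 − 14812 = 2040
Sxy = Σxy − (Σx)(Σy)/n = 1011 − 947.6 = 63.4
Syy = Σy² − (Σy)²/n = 64.6 − 60.622857 = 3.977143
R² = Sxy²/(Sxx·Syy) = (63.4)²/(2040·3.977143) = 0.495424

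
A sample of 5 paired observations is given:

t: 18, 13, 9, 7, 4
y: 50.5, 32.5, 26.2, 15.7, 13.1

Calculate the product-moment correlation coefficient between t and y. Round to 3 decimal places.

0.984

n = 5, Σx = 51, Σy = 138, Σxy = 1729.6, Σx² = 639, Σy² = 4711.04
Sxx = Σx² − (Σx)²/n = 639 − 520.2 = 118.8
Sxy = Σxy − (Σx)(Σy)/n = 1729.6 − 1407.6 = 322
Syy = Σy² − (Σy)²/n = 4711.04 − 3808.8 = 902.24
r = Sxy/√(Sxx·Syy) = 322/√(107186.112) = 322/327.392902 = 0.983528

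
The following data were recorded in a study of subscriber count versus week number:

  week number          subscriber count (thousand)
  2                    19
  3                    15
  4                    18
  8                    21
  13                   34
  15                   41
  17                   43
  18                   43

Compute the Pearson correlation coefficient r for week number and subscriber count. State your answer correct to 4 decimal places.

n = 8, Σx = 80, Σy = 234, Σxy = 2885, Σx² = 1100, Σy² = 7886
Sxx = Σx² − (Σx)²/n = 1100 − 800 = 300
Sxy = Σxy − (Σx)(Σy)/n = 2885 − 2340 = 545
Syy = Σy² − (Σy)²/n = 7886 − 6844.5 = 1041.5
r = Sxy/√(Sxx·Syy) = 545/√(312450) = 545/558.972271 = 0.975004

0.9750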